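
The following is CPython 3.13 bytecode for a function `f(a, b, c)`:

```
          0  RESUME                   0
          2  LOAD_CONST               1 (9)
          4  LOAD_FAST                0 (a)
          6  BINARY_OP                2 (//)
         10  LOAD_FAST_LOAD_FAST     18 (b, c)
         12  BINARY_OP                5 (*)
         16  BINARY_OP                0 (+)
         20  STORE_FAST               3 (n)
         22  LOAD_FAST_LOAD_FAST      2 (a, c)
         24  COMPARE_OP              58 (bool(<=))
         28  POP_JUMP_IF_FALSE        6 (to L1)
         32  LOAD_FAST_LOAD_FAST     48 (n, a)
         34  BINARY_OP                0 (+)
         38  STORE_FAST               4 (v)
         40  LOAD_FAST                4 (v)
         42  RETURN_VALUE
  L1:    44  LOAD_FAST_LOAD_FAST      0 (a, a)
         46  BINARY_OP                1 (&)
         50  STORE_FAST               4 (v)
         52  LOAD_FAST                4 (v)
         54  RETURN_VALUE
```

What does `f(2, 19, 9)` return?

LOAD_CONST → push 9. Stack: [9]
LOAD_FAST a → push 2. Stack: [9, 2]
BINARY_OP // → 9 // 2 = 4. Stack: [4]
LOAD_FAST_LOAD_FAST b,c → push 19,9. Stack: [4, 19, 9]
BINARY_OP * → 19 * 9 = 171. Stack: [4, 171]
BINARY_OP + → 4 + 171 = 175. Stack: [175]
STORE_FAST n → n=175. Stack: []
LOAD_FAST_LOAD_FAST a,c → push 2,9. Stack: [2, 9]
COMPARE_OP bool(<=) → 2 vs 9 = True. Stack: [True]
POP_JUMP_IF_FALSE → pop True; no jump. Stack: []
LOAD_FAST_LOAD_FAST n,a → push 175,2. Stack: [175, 2]
BINARY_OP + → 175 + 2 = 177. Stack: [177]
STORE_FAST v → v=177. Stack: []
LOAD_FAST v → push 177. Stack: [177]
RETURN_VALUE → return 177.

177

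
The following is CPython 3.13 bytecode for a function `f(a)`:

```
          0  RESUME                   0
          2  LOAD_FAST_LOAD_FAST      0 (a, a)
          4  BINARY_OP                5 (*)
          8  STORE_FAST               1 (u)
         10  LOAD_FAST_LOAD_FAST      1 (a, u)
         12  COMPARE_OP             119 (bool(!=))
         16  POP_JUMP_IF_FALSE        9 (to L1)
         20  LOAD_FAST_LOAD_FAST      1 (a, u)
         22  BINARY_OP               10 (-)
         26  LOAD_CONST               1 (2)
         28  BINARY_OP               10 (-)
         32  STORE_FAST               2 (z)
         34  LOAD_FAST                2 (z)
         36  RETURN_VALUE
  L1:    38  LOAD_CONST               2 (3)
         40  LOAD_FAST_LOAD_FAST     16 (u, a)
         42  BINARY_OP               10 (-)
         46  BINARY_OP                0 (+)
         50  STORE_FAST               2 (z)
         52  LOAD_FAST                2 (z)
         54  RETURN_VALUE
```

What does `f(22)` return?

LOAD_FAST_LOAD_FAST a,a → push 22,22. Stack: [22, 22]
BINARY_OP * → 22 * 22 = 484. Stack: [484]
STORE_FAST u → u=484. Stack: []
LOAD_FAST_LOAD_FAST a,u → push 22,484. Stack: [22, 484]
COMPARE_OP bool(!=) → 22 vs 484 = True. Stack: [True]
POP_JUMP_IF_FALSE → pop True; no jump. Stack: []
LOAD_FAST_LOAD_FAST a,u → push 22,484. Stack: [22, 484]
BINARY_OP - → 22 - 484 = -462. Stack: [-462]
LOAD_CONST → push 2. Stack: [-462, 2]
BINARY_OP - → -462 - 2 = -464. Stack: [-464]
STORE_FAST z → z=-464. Stack: []
LOAD_FAST z → push -464. Stack: [-464]
RETURN_VALUE → return -464.

-464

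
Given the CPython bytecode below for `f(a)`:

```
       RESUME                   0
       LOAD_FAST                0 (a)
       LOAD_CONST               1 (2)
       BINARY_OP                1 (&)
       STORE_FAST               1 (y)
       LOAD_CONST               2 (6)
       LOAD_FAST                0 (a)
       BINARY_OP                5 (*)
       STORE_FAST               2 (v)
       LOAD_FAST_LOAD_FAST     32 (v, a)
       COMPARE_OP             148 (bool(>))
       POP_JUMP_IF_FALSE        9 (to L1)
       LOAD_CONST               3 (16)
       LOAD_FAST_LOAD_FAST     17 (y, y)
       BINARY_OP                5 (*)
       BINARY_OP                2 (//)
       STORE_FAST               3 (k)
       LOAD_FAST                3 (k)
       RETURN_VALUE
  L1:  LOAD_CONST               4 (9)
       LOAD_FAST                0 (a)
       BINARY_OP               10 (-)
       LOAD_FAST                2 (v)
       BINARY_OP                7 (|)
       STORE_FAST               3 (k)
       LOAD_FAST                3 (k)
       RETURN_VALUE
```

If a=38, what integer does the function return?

LOAD_FAST a → push 38. Stack: [38]
LOAD_CONST → push 2. Stack: [38, 2]
BINARY_OP & → 38 & 2 = 2. Stack: [2]
STORE_FAST y → y=2. Stack: []
LOAD_CONST → push 6. Stack: [6]
LOAD_FAST a → push 38. Stack: [6, 38]
BINARY_OP * → 6 * 38 = 228. Stack: [228]
STORE_FAST v → v=228. Stack: []
LOAD_FAST_LOAD_FAST v,a → push 228,38. Stack: [228, 38]
COMPARE_OP bool(>) → 228 vs 38 = True. Stack: [True]
POP_JUMP_IF_FALSE → pop True; no jump. Stack: []
LOAD_CONST → push 16. Stack: [16]
LOAD_FAST_LOAD_FAST y,y → push 2,2. Stack: [16, 2, 2]
BINARY_OP * → 2 * 2 = 4. Stack: [16, 4]
BINARY_OP // → 16 // 4 = 4. Stack: [4]
STORE_FAST k → k=4. Stack: []
LOAD_FAST k → push 4. Stack: [4]
RETURN_VALUE → return 4.

4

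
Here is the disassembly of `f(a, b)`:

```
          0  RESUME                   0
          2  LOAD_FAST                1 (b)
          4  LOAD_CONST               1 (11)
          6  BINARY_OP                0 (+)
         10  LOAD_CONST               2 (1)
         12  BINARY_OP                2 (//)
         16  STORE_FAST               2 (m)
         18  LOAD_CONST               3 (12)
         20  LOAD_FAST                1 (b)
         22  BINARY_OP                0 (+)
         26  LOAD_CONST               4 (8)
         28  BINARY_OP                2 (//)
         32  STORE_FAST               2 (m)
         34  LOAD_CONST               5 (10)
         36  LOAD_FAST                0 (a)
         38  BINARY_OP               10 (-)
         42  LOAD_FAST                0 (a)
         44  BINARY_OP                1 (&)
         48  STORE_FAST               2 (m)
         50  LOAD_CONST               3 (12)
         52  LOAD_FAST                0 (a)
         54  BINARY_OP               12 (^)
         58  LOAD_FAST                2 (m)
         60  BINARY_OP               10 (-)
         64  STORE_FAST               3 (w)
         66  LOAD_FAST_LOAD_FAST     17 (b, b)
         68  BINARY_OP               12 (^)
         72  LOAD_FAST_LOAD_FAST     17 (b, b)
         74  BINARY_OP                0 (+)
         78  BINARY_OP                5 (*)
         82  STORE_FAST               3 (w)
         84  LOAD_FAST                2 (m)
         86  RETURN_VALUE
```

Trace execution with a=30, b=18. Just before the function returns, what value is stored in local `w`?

0

LOAD_FAST b → push 18. Stack: [18]
LOAD_CONST → push 11. Stack: [18, 11]
BINARY_OP + → 18 + 11 = 29. Stack: [29]
LOAD_CONST → push 1. Stack: [29, 1]
BINARY_OP // → 29 // 1 = 29. Stack: [29]
STORE_FAST m → m=29. Stack: []
LOAD_CONST → push 12. Stack: [12]
LOAD_FAST b → push 18. Stack: [12, 18]
BINARY_OP + → 12 + 18 = 30. Stack: [30]
LOAD_CONST → push 8. Stack: [30, 8]
BINARY_OP // → 30 // 8 = 3. Stack: [3]
STORE_FAST m → m=3. Stack: []
LOAD_CONST → push 10. Stack: [10]
LOAD_FAST a → push 30. Stack: [10, 30]
BINARY_OP - → 10 - 30 = -20. Stack: [-20]
LOAD_FAST a → push 30. Stack: [-20, 30]
BINARY_OP & → -20 & 30 = 12. Stack: [12]
STORE_FAST m → m=12. Stack: []
LOAD_CONST → push 12. Stack: [12]
LOAD_FAST a → push 30. Stack: [12, 30]
BINARY_OP ^ → 12 ^ 30 = 18. Stack: [18]
LOAD_FAST m → push 12. Stack: [18, 12]
BINARY_OP - → 18 - 12 = 6. Stack: [6]
STORE_FAST w → w=6. Stack: []
LOAD_FAST_LOAD_FAST b,b → push 18,18. Stack: [18, 18]
BINARY_OP ^ → 18 ^ 18 = 0. Stack: [0]
LOAD_FAST_LOAD_FAST b,b → push 18,18. Stack: [0, 18, 18]
BINARY_OP + → 18 + 18 = 36. Stack: [0, 36]
BINARY_OP * → 0 * 36 = 0. Stack: [0]
STORE_FAST w → w=0. Stack: []
LOAD_FAST m → push 12. Stack: [12]
RETURN_VALUE → return 12.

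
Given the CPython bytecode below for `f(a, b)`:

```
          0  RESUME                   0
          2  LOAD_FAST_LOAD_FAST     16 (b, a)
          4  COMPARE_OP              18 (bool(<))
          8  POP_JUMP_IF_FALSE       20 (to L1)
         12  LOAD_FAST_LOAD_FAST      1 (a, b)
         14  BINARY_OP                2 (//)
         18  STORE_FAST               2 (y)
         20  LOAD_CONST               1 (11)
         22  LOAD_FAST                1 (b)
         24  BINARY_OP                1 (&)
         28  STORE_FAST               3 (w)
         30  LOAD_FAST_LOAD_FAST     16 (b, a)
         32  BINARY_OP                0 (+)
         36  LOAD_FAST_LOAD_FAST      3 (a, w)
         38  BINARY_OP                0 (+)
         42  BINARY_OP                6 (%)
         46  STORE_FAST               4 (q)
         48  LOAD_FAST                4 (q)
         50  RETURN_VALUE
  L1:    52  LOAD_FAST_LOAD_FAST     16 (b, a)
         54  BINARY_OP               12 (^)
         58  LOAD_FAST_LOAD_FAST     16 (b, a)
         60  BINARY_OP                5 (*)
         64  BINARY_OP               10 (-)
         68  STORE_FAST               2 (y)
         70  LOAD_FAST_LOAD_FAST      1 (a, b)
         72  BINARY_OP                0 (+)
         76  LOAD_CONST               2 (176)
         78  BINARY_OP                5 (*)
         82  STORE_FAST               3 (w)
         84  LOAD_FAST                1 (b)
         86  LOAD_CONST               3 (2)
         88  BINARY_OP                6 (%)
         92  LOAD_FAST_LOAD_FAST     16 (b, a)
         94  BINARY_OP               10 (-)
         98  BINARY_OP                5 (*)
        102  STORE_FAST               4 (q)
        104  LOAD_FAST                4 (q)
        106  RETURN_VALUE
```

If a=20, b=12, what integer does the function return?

LOAD_FAST_LOAD_FAST b,a → push 12,20. Stack: [12, 20]
COMPARE_OP bool(<) → 12 vs 20 = True. Stack: [True]
POP_JUMP_IF_FALSE → pop True; no jump. Stack: []
LOAD_FAST_LOAD_FAST a,b → push 20,12. Stack: [20, 12]
BINARY_OP // → 20 // 12 = 1. Stack: [1]
STORE_FAST y → y=1. Stack: []
LOAD_CONST → push 11. Stack: [11]
LOAD_FAST b → push 12. Stack: [11, 12]
BINARY_OP & → 11 & 12 = 8. Stack: [8]
STORE_FAST w → w=8. Stack: []
LOAD_FAST_LOAD_FAST b,a → push 12,20. Stack: [12, 20]
BINARY_OP + → 12 + 20 = 32. Stack: [32]
LOAD_FAST_LOAD_FAST a,w → push 20,8. Stack: [32, 20, 8]
BINARY_OP + → 20 + 8 = 28. Stack: [32, 28]
BINARY_OP % → 32 % 28 = 4. Stack: [4]
STORE_FAST q → q=4. Stack: []
LOAD_FAST q → push 4. Stack: [4]
RETURN_VALUE → return 4.

4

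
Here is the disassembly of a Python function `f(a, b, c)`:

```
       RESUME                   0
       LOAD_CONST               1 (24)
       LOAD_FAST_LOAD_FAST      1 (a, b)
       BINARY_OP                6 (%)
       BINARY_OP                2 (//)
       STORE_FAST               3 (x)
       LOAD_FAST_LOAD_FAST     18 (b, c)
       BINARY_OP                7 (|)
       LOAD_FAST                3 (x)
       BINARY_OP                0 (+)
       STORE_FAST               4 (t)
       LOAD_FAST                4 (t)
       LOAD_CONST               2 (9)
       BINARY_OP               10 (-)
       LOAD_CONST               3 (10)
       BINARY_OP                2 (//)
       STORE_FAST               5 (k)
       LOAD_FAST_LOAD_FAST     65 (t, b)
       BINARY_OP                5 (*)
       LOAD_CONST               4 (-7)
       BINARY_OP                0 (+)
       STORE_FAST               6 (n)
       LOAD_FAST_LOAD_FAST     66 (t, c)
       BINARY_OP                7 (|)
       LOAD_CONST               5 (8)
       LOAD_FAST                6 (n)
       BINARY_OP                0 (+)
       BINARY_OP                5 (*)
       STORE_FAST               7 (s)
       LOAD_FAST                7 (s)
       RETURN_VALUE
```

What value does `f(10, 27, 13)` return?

40140

LOAD_CONST → push 24. Stack: [24]
LOAD_FAST_LOAD_FAST a,b → push 10,27. Stack: [24, 10, 27]
BINARY_OP % → 10 % 27 = 10. Stack: [24, 10]
BINARY_OP // → 24 // 10 = 2. Stack: [2]
STORE_FAST x → x=2. Stack: []
LOAD_FAST_LOAD_FAST b,c → push 27,13. Stack: [27, 13]
BINARY_OP | → 27 | 13 = 31. Stack: [31]
LOAD_FAST x → push 2. Stack: [31, 2]
BINARY_OP + → 31 + 2 = 33. Stack: [33]
STORE_FAST t → t=33. Stack: []
LOAD_FAST t → push 33. Stack: [33]
LOAD_CONST → push 9. Stack: [33, 9]
BINARY_OP - → 33 - 9 = 24. Stack: [24]
LOAD_CONST → push 10. Stack: [24, 10]
BINARY_OP // → 24 // 10 = 2. Stack: [2]
STORE_FAST k → k=2. Stack: []
LOAD_FAST_LOAD_FAST t,b → push 33,27. Stack: [33, 27]
BINARY_OP * → 33 * 27 = 891. Stack: [891]
LOAD_CONST → push -7. Stack: [891, -7]
BINARY_OP + → 891 + -7 = 884. Stack: [884]
STORE_FAST n → n=884. Stack: []
LOAD_FAST_LOAD_FAST t,c → push 33,13. Stack: [33, 13]
BINARY_OP | → 33 | 13 = 45. Stack: [45]
LOAD_CONST → push 8. Stack: [45, 8]
LOAD_FAST n → push 884. Stack: [45, 8, 884]
BINARY_OP + → 8 + 884 = 892. Stack: [45, 892]
BINARY_OP * → 45 * 892 = 40140. Stack: [40140]
STORE_FAST s → s=40140. Stack: []
LOAD_FAST s → push 40140. Stack: [40140]
RETURN_VALUE → return 40140.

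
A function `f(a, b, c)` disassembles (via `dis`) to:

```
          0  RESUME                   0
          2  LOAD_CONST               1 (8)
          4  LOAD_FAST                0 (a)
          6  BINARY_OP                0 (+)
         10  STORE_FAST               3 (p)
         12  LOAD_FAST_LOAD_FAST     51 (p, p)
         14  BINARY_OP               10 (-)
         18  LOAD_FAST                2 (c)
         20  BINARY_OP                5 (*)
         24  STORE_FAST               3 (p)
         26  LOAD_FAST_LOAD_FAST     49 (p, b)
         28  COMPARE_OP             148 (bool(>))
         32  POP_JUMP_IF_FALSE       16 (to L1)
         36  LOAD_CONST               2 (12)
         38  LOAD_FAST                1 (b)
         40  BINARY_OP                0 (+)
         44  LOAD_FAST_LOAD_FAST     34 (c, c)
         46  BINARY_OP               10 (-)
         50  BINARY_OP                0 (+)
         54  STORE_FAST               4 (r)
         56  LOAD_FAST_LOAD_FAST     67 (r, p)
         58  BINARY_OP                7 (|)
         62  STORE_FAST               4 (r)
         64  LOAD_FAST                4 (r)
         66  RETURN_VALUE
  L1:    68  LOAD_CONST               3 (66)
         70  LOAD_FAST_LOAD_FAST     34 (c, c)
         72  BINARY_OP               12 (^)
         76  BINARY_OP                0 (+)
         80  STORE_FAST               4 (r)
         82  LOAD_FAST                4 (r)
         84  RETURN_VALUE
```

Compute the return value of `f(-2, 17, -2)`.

LOAD_CONST → push 8. Stack: [8]
LOAD_FAST a → push -2. Stack: [8, -2]
BINARY_OP + → 8 + -2 = 6. Stack: [6]
STORE_FAST p → p=6. Stack: []
LOAD_FAST_LOAD_FAST p,p → push 6,6. Stack: [6, 6]
BINARY_OP - → 6 - 6 = 0. Stack: [0]
LOAD_FAST c → push -2. Stack: [0, -2]
BINARY_OP * → 0 * -2 = 0. Stack: [0]
STORE_FAST p → p=0. Stack: []
LOAD_FAST_LOAD_FAST p,b → push 0,17. Stack: [0, 17]
COMPARE_OP bool(>) → 0 vs 17 = False. Stack: [False]
POP_JUMP_IF_FALSE → pop False; jump. Stack: []
LOAD_CONST → push 66. Stack: [66]
LOAD_FAST_LOAD_FAST c,c → push -2,-2. Stack: [66, -2, -2]
BINARY_OP ^ → -2 ^ -2 = 0. Stack: [66, 0]
BINARY_OP + → 66 + 0 = 66. Stack: [66]
STORE_FAST r → r=66. Stack: []
LOAD_FAST r → push 66. Stack: [66]
RETURN_VALUE → return 66.

66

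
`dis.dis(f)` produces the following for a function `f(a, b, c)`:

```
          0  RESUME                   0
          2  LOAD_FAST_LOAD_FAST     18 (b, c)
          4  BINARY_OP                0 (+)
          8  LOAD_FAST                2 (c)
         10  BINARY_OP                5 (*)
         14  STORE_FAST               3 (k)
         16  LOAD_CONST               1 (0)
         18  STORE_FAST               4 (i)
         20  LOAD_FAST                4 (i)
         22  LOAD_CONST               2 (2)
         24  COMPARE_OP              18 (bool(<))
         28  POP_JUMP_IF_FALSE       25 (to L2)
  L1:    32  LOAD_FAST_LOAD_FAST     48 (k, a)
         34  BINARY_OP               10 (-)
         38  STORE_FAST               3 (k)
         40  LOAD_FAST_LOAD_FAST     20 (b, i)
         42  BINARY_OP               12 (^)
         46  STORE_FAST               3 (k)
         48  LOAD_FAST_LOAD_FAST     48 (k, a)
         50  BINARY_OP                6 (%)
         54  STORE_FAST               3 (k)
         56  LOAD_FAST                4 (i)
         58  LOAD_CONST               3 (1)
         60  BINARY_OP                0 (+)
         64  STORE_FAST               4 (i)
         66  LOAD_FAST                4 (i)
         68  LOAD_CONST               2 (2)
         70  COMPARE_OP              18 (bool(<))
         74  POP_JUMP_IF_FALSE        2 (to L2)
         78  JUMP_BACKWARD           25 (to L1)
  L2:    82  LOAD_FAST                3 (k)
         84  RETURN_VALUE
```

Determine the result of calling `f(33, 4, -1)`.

LOAD_FAST_LOAD_FAST b,c → push 4,-1. Stack: [4, -1]
BINARY_OP + → 4 + -1 = 3. Stack: [3]
LOAD_FAST c → push -1. Stack: [3, -1]
BINARY_OP * → 3 * -1 = -3. Stack: [-3]
STORE_FAST k → k=-3. Stack: []
LOAD_CONST → push 0. Stack: [0]
STORE_FAST i → i=0. Stack: []
LOAD_FAST i → push 0. Stack: [0]
LOAD_CONST → push 2. Stack: [0, 2]
COMPARE_OP bool(<) → 0 vs 2 = True. Stack: [True]
POP_JUMP_IF_FALSE → pop True; no jump. Stack: []
LOAD_FAST_LOAD_FAST k,a → push -3,33. Stack: [-3, 33]
BINARY_OP - → -3 - 33 = -36. Stack: [-36]
STORE_FAST k → k=-36. Stack: []
LOAD_FAST_LOAD_FAST b,i → push 4,0. Stack: [4, 0]
BINARY_OP ^ → 4 ^ 0 = 4. Stack: [4]
STORE_FAST k → k=4. Stack: []
LOAD_FAST_LOAD_FAST k,a → push 4,33. Stack: [4, 33]
BINARY_OP % → 4 % 33 = 4. Stack: [4]
STORE_FAST k → k=4. Stack: []
LOAD_FAST i → push 0. Stack: [0]
LOAD_CONST → push 1. Stack: [0, 1]
BINARY_OP + → 0 + 1 = 1. Stack: [1]
STORE_FAST i → i=1. Stack: []
LOAD_FAST i → push 1. Stack: [1]
LOAD_CONST → push 2. Stack: [1, 2]
COMPARE_OP bool(<) → 1 vs 2 = True. Stack: [True]
POP_JUMP_IF_FALSE → pop True; no jump. Stack: []
LOAD_FAST_LOAD_FAST k,a → push 4,33. Stack: [4, 33]
BINARY_OP - → 4 - 33 = -29. Stack: [-29]
STORE_FAST k → k=-29. Stack: []
LOAD_FAST_LOAD_FAST b,i → push 4,1. Stack: [4, 1]
BINARY_OP ^ → 4 ^ 1 = 5. Stack: [5]
STORE_FAST k → k=5. Stack: []
LOAD_FAST_LOAD_FAST k,a → push 5,33. Stack: [5, 33]
BINARY_OP % → 5 % 33 = 5. Stack: [5]
STORE_FAST k → k=5. Stack: []
LOAD_FAST i → push 1. Stack: [1]
LOAD_CONST → push 1. Stack: [1, 1]
BINARY_OP + → 1 + 1 = 2. Stack: [2]
STORE_FAST i → i=2. Stack: []
LOAD_FAST i → push 2. Stack: [2]
LOAD_CONST → push 2. Stack: [2, 2]
COMPARE_OP bool(<) → 2 vs 2 = False. Stack: [False]
POP_JUMP_IF_FALSE → pop False; jump. Stack: []
LOAD_FAST k → push 5. Stack: [5]
RETURN_VALUE → return 5.

5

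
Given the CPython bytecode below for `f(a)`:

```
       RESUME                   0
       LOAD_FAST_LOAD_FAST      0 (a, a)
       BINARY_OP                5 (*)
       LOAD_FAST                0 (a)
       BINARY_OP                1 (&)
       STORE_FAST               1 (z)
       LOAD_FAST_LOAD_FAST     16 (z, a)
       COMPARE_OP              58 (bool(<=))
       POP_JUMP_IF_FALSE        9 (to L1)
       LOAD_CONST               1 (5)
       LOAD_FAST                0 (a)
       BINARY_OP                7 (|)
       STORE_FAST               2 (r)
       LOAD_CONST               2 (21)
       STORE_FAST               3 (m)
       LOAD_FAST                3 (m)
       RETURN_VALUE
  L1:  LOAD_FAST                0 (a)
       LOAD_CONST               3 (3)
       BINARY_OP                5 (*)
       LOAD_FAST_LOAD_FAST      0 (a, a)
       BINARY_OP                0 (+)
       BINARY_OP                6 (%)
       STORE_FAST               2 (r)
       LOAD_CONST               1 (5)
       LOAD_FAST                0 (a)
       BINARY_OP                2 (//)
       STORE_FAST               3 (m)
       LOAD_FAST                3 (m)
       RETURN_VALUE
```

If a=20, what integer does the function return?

LOAD_FAST_LOAD_FAST a,a → push 20,20. Stack: [20, 20]
BINARY_OP * → 20 * 20 = 400. Stack: [400]
LOAD_FAST a → push 20. Stack: [400, 20]
BINARY_OP & → 400 & 20 = 16. Stack: [16]
STORE_FAST z → z=16. Stack: []
LOAD_FAST_LOAD_FAST z,a → push 16,20. Stack: [16, 20]
COMPARE_OP bool(<=) → 16 vs 20 = True. Stack: [True]
POP_JUMP_IF_FALSE → pop True; no jump. Stack: []
LOAD_CONST → push 5. Stack: [5]
LOAD_FAST a → push 20. Stack: [5, 20]
BINARY_OP | → 5 | 20 = 21. Stack: [21]
STORE_FAST r → r=21. Stack: []
LOAD_CONST → push 21. Stack: [21]
STORE_FAST m → m=21. Stack: []
LOAD_FAST m → push 21. Stack: [21]
RETURN_VALUE → return 21.

21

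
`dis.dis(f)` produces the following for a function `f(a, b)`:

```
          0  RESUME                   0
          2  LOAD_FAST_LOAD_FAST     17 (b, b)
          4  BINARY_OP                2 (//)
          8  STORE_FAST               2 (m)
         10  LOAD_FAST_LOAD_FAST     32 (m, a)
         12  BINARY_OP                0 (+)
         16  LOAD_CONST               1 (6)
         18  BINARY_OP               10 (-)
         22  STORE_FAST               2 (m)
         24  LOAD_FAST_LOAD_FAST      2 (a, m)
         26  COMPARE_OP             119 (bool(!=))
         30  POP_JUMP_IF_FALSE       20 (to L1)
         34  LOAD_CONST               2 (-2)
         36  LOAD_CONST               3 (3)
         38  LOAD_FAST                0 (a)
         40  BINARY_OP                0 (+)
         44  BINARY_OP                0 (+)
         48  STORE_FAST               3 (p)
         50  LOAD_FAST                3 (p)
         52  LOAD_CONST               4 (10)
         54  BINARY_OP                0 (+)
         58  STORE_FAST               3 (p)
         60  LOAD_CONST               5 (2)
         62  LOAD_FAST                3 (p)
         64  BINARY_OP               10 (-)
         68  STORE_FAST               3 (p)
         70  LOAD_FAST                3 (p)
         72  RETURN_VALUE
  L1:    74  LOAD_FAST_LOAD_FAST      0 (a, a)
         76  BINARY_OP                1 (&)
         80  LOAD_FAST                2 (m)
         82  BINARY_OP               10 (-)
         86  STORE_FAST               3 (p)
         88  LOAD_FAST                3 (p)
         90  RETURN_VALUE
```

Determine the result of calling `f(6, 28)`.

LOAD_FAST_LOAD_FAST b,b → push 28,28. Stack: [28, 28]
BINARY_OP // → 28 // 28 = 1. Stack: [1]
STORE_FAST m → m=1. Stack: []
LOAD_FAST_LOAD_FAST m,a → push 1,6. Stack: [1, 6]
BINARY_OP + → 1 + 6 = 7. Stack: [7]
LOAD_CONST → push 6. Stack: [7, 6]
BINARY_OP - → 7 - 6 = 1. Stack: [1]
STORE_FAST m → m=1. Stack: []
LOAD_FAST_LOAD_FAST a,m → push 6,1. Stack: [6, 1]
COMPARE_OP bool(!=) → 6 vs 1 = True. Stack: [True]
POP_JUMP_IF_FALSE → pop True; no jump. Stack: []
LOAD_CONST → push -2. Stack: [-2]
LOAD_CONST → push 3. Stack: [-2, 3]
LOAD_FAST a → push 6. Stack: [-2, 3, 6]
BINARY_OP + → 3 + 6 = 9. Stack: [-2, 9]
BINARY_OP + → -2 + 9 = 7. Stack: [7]
STORE_FAST p → p=7. Stack: []
LOAD_FAST p → push 7. Stack: [7]
LOAD_CONST → push 10. Stack: [7, 10]
BINARY_OP + → 7 + 10 = 17. Stack: [17]
STORE_FAST p → p=17. Stack: []
LOAD_CONST → push 2. Stack: [2]
LOAD_FAST p → push 17. Stack: [2, 17]
BINARY_OP - → 2 - 17 = -15. Stack: [-15]
STORE_FAST p → p=-15. Stack: []
LOAD_FAST p → push -15. Stack: [-15]
RETURN_VALUE → return -15.

-15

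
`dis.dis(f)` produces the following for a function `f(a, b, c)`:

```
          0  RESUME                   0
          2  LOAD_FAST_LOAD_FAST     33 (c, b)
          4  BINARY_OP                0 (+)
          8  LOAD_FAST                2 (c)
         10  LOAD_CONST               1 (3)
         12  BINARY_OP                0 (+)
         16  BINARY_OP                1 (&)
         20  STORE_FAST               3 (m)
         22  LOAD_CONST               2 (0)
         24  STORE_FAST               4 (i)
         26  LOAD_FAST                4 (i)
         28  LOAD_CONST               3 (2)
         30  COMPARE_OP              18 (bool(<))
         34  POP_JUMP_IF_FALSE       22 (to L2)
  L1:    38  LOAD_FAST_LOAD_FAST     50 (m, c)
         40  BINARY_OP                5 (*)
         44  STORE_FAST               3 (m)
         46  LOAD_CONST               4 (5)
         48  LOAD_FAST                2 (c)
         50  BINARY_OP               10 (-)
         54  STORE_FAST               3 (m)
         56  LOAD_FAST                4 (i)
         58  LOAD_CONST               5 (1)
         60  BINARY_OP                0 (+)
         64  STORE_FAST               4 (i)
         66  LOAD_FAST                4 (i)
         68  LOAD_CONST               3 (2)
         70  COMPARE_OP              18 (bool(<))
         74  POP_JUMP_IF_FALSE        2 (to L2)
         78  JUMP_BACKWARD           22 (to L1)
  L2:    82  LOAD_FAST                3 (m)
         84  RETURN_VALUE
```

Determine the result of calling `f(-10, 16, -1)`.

LOAD_FAST_LOAD_FAST c,b → push -1,16. Stack: [-1, 16]
BINARY_OP + → -1 + 16 = 15. Stack: [15]
LOAD_FAST c → push -1. Stack: [15, -1]
LOAD_CONST → push 3. Stack: [15, -1, 3]
BINARY_OP + → -1 + 3 = 2. Stack: [15, 2]
BINARY_OP & → 15 & 2 = 2. Stack: [2]
STORE_FAST m → m=2. Stack: []
LOAD_CONST → push 0. Stack: [0]
STORE_FAST i → i=0. Stack: []
LOAD_FAST i → push 0. Stack: [0]
LOAD_CONST → push 2. Stack: [0, 2]
COMPARE_OP bool(<) → 0 vs 2 = True. Stack: [True]
POP_JUMP_IF_FALSE → pop True; no jump. Stack: []
LOAD_FAST_LOAD_FAST m,c → push 2,-1. Stack: [2, -1]
BINARY_OP * → 2 * -1 = -2. Stack: [-2]
STORE_FAST m → m=-2. Stack: []
LOAD_CONST → push 5. Stack: [5]
LOAD_FAST c → push -1. Stack: [5, -1]
BINARY_OP - → 5 - -1 = 6. Stack: [6]
STORE_FAST m → m=6. Stack: []
LOAD_FAST i → push 0. Stack: [0]
LOAD_CONST → push 1. Stack: [0, 1]
BINARY_OP + → 0 + 1 = 1. Stack: [1]
STORE_FAST i → i=1. Stack: []
LOAD_FAST i → push 1. Stack: [1]
LOAD_CONST → push 2. Stack: [1, 2]
COMPARE_OP bool(<) → 1 vs 2 = True. Stack: [True]
POP_JUMP_IF_FALSE → pop True; no jump. Stack: []
LOAD_FAST_LOAD_FAST m,c → push 6,-1. Stack: [6, -1]
BINARY_OP * → 6 * -1 = -6. Stack: [-6]
STORE_FAST m → m=-6. Stack: []
LOAD_CONST → push 5. Stack: [5]
LOAD_FAST c → push -1. Stack: [5, -1]
BINARY_OP - → 5 - -1 = 6. Stack: [6]
STORE_FAST m → m=6. Stack: []
LOAD_FAST i → push 1. Stack: [1]
LOAD_CONST → push 1. Stack: [1, 1]
BINARY_OP + → 1 + 1 = 2. Stack: [2]
STORE_FAST i → i=2. Stack: []
LOAD_FAST i → push 2. Stack: [2]
LOAD_CONST → push 2. Stack: [2, 2]
COMPARE_OP bool(<) → 2 vs 2 = False. Stack: [False]
POP_JUMP_IF_FALSE → pop False; jump. Stack: []
LOAD_FAST m → push 6. Stack: [6]
RETURN_VALUE → return 6.

6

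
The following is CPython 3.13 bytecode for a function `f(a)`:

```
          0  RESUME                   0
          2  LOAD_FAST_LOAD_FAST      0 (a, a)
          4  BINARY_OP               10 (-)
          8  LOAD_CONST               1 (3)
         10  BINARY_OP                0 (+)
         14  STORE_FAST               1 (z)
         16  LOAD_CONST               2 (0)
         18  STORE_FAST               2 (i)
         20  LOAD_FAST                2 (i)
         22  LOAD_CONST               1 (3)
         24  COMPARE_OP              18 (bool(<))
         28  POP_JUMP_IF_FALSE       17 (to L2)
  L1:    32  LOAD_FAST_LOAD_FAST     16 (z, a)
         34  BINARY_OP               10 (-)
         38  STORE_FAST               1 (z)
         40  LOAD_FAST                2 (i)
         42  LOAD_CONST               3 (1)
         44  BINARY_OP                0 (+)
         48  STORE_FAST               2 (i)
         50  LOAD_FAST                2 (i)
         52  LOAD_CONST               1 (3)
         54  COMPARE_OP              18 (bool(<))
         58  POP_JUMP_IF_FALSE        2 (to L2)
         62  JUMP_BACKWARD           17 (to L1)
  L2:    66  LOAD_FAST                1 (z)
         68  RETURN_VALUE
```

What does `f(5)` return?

-12

LOAD_FAST_LOAD_FAST a,a → push 5,5. Stack: [5, 5]
BINARY_OP - → 5 - 5 = 0. Stack: [0]
LOAD_CONST → push 3. Stack: [0, 3]
BINARY_OP + → 0 + 3 = 3. Stack: [3]
STORE_FAST z → z=3. Stack: []
LOAD_CONST → push 0. Stack: [0]
STORE_FAST i → i=0. Stack: []
LOAD_FAST i → push 0. Stack: [0]
LOAD_CONST → push 3. Stack: [0, 3]
COMPARE_OP bool(<) → 0 vs 3 = True. Stack: [True]
POP_JUMP_IF_FALSE → pop True; no jump. Stack: []
LOAD_FAST_LOAD_FAST z,a → push 3,5. Stack: [3, 5]
BINARY_OP - → 3 - 5 = -2. Stack: [-2]
STORE_FAST z → z=-2. Stack: []
LOAD_FAST i → push 0. Stack: [0]
LOAD_CONST → push 1. Stack: [0, 1]
BINARY_OP + → 0 + 1 = 1. Stack: [1]
STORE_FAST i → i=1. Stack: []
LOAD_FAST i → push 1. Stack: [1]
LOAD_CONST → push 3. Stack: [1, 3]
COMPARE_OP bool(<) → 1 vs 3 = True. Stack: [True]
POP_JUMP_IF_FALSE → pop True; no jump. Stack: []
LOAD_FAST_LOAD_FAST z,a → push -2,5. Stack: [-2, 5]
BINARY_OP - → -2 - 5 = -7. Stack: [-7]
STORE_FAST z → z=-7. Stack: []
LOAD_FAST i → push 1. Stack: [1]
LOAD_CONST → push 1. Stack: [1, 1]
BINARY_OP + → 1 + 1 = 2. Stack: [2]
STORE_FAST i → i=2. Stack: []
LOAD_FAST i → push 2. Stack: [2]
LOAD_CONST → push 3. Stack: [2, 3]
COMPARE_OP bool(<) → 2 vs 3 = True. Stack: [True]
POP_JUMP_IF_FALSE → pop True; no jump. Stack: []
LOAD_FAST_LOAD_FAST z,a → push -7,5. Stack: [-7, 5]
BINARY_OP - → -7 - 5 = -12. Stack: [-12]
STORE_FAST z → z=-12. Stack: []
LOAD_FAST i → push 2. Stack: [2]
LOAD_CONST → push 1. Stack: [2, 1]
BINARY_OP + → 2 + 1 = 3. Stack: [3]
STORE_FAST i → i=3. Stack: []
LOAD_FAST i → push 3. Stack: [3]
LOAD_CONST → push 3. Stack: [3, 3]
COMPARE_OP bool(<) → 3 vs 3 = False. Stack: [False]
POP_JUMP_IF_FALSE → pop False; jump. Stack: []
LOAD_FAST z → push -12. Stack: [-12]
RETURN_VALUE → return -12.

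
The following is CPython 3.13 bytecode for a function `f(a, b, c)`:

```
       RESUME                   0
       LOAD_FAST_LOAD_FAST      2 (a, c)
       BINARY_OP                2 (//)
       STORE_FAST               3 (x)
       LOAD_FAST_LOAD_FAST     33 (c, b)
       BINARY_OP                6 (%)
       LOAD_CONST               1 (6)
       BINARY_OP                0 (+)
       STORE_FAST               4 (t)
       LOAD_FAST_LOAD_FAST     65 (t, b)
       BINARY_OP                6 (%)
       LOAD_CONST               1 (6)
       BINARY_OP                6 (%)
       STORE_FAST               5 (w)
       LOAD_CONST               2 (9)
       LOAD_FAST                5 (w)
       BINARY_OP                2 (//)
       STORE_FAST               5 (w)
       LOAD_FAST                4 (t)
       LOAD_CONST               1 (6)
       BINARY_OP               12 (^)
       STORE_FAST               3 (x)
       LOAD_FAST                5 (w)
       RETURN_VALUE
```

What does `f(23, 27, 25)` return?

2

LOAD_FAST_LOAD_FAST a,c → push 23,25. Stack: [23, 25]
BINARY_OP // → 23 // 25 = 0. Stack: [0]
STORE_FAST x → x=0. Stack: []
LOAD_FAST_LOAD_FAST c,b → push 25,27. Stack: [25, 27]
BINARY_OP % → 25 % 27 = 25. Stack: [25]
LOAD_CONST → push 6. Stack: [25, 6]
BINARY_OP + → 25 + 6 = 31. Stack: [31]
STORE_FAST t → t=31. Stack: []
LOAD_FAST_LOAD_FAST t,b → push 31,27. Stack: [31, 27]
BINARY_OP % → 31 % 27 = 4. Stack: [4]
LOAD_CONST → push 6. Stack: [4, 6]
BINARY_OP % → 4 % 6 = 4. Stack: [4]
STORE_FAST w → w=4. Stack: []
LOAD_CONST → push 9. Stack: [9]
LOAD_FAST w → push 4. Stack: [9, 4]
BINARY_OP // → 9 // 4 = 2. Stack: [2]
STORE_FAST w → w=2. Stack: []
LOAD_FAST t → push 31. Stack: [31]
LOAD_CONST → push 6. Stack: [31, 6]
BINARY_OP ^ → 31 ^ 6 = 25. Stack: [25]
STORE_FAST x → x=25. Stack: []
LOAD_FAST w → push 2. Stack: [2]
RETURN_VALUE → return 2.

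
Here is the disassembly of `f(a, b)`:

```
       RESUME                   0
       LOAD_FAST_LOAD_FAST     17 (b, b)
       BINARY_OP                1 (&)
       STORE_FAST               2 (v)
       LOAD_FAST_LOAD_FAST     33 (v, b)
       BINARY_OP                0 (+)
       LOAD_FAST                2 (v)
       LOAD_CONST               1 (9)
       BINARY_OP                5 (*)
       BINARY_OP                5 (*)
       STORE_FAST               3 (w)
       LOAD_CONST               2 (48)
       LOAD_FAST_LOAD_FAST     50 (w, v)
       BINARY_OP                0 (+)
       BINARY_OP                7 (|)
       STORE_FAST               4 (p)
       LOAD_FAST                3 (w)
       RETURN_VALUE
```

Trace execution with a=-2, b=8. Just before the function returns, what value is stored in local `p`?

LOAD_FAST_LOAD_FAST b,b → push 8,8. Stack: [8, 8]
BINARY_OP & → 8 & 8 = 8. Stack: [8]
STORE_FAST v → v=8. Stack: []
LOAD_FAST_LOAD_FAST v,b → push 8,8. Stack: [8, 8]
BINARY_OP + → 8 + 8 = 16. Stack: [16]
LOAD_FAST v → push 8. Stack: [16, 8]
LOAD_CONST → push 9. Stack: [16, 8, 9]
BINARY_OP * → 8 * 9 = 72. Stack: [16, 72]
BINARY_OP * → 16 * 72 = 1152. Stack: [1152]
STORE_FAST w → w=1152. Stack: []
LOAD_CONST → push 48. Stack: [48]
LOAD_FAST_LOAD_FAST w,v → push 1152,8. Stack: [48, 1152, 8]
BINARY_OP + → 1152 + 8 = 1160. Stack: [48, 1160]
BINARY_OP | → 48 | 1160 = 1208. Stack: [1208]
STORE_FAST p → p=1208. Stack: []
LOAD_FAST w → push 1152. Stack: [1152]
RETURN_VALUE → return 1152.

1208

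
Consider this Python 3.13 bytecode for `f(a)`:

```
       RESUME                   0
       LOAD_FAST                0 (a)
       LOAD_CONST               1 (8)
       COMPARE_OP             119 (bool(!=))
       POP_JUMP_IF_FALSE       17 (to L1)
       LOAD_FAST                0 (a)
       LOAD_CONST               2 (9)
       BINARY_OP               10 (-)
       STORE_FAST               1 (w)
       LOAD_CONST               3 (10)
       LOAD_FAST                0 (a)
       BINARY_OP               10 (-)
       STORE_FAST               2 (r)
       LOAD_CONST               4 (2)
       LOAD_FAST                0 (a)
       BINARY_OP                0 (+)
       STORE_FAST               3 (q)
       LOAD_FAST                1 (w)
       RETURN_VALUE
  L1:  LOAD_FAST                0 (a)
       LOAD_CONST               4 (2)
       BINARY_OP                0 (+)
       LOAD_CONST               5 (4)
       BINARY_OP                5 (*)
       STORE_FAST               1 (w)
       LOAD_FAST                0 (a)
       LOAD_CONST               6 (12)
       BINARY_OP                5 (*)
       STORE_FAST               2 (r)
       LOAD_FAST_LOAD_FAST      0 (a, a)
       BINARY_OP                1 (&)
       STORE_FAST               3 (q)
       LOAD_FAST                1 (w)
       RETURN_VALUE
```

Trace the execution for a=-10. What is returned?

-19

LOAD_FAST a → push -10. Stack: [-10]
LOAD_CONST → push 8. Stack: [-10, 8]
COMPARE_OP bool(!=) → -10 vs 8 = True. Stack: [True]
POP_JUMP_IF_FALSE → pop True; no jump. Stack: []
LOAD_FAST a → push -10. Stack: [-10]
LOAD_CONST → push 9. Stack: [-10, 9]
BINARY_OP - → -10 - 9 = -19. Stack: [-19]
STORE_FAST w → w=-19. Stack: []
LOAD_CONST → push 10. Stack: [10]
LOAD_FAST a → push -10. Stack: [10, -10]
BINARY_OP - → 10 - -10 = 20. Stack: [20]
STORE_FAST r → r=20. Stack: []
LOAD_CONST → push 2. Stack: [2]
LOAD_FAST a → push -10. Stack: [2, -10]
BINARY_OP + → 2 + -10 = -8. Stack: [-8]
STORE_FAST q → q=-8. Stack: []
LOAD_FAST w → push -19. Stack: [-19]
RETURN_VALUE → return -19.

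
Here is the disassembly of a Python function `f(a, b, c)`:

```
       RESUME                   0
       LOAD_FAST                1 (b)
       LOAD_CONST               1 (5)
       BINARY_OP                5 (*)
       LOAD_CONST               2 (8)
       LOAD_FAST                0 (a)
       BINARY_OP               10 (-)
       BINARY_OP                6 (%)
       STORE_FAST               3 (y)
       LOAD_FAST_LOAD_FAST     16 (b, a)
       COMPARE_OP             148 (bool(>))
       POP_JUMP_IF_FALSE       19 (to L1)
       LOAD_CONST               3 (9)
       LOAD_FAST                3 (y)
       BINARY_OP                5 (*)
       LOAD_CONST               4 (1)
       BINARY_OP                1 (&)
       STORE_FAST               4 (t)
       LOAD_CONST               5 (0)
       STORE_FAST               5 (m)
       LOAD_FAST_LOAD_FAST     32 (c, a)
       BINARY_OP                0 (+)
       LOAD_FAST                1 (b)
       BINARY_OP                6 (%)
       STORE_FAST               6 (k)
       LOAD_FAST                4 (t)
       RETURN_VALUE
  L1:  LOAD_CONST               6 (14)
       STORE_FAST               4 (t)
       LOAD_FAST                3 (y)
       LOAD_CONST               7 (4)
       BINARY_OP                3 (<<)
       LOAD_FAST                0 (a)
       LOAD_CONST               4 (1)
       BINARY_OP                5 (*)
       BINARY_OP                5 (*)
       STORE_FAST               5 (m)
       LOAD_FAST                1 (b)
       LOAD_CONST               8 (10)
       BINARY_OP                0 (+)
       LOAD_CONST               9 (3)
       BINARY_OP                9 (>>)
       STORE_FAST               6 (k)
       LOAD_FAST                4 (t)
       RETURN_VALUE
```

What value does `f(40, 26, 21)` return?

LOAD_FAST b → push 26. Stack: [26]
LOAD_CONST → push 5. Stack: [26, 5]
BINARY_OP * → 26 * 5 = 130. Stack: [130]
LOAD_CONST → push 8. Stack: [130, 8]
LOAD_FAST a → push 40. Stack: [130, 8, 40]
BINARY_OP - → 8 - 40 = -32. Stack: [130, -32]
BINARY_OP % → 130 % -32 = -30. Stack: [-30]
STORE_FAST y → y=-30. Stack: []
LOAD_FAST_LOAD_FAST b,a → push 26,40. Stack: [26, 40]
COMPARE_OP bool(>) → 26 vs 40 = False. Stack: [False]
POP_JUMP_IF_FALSE → pop False; jump. Stack: []
LOAD_CONST → push 14. Stack: [14]
STORE_FAST t → t=14. Stack: []
LOAD_FAST y → push -30. Stack: [-30]
LOAD_CONST → push 4. Stack: [-30, 4]
BINARY_OP << → -30 << 4 = -480. Stack: [-480]
LOAD_FAST a → push 40. Stack: [-480, 40]
LOAD_CONST → push 1. Stack: [-480, 40, 1]
BINARY_OP * → 40 * 1 = 40. Stack: [-480, 40]
BINARY_OP * → -480 * 40 = -19200. Stack: [-19200]
STORE_FAST m → m=-19200. Stack: []
LOAD_FAST b → push 26. Stack: [26]
LOAD_CONST → push 10. Stack: [26, 10]
BINARY_OP + → 26 + 10 = 36. Stack: [36]
LOAD_CONST → push 3. Stack: [36, 3]
BINARY_OP >> → 36 >> 3 = 4. Stack: [4]
STORE_FAST k → k=4. Stack: []
LOAD_FAST t → push 14. Stack: [14]
RETURN_VALUE → return 14.

14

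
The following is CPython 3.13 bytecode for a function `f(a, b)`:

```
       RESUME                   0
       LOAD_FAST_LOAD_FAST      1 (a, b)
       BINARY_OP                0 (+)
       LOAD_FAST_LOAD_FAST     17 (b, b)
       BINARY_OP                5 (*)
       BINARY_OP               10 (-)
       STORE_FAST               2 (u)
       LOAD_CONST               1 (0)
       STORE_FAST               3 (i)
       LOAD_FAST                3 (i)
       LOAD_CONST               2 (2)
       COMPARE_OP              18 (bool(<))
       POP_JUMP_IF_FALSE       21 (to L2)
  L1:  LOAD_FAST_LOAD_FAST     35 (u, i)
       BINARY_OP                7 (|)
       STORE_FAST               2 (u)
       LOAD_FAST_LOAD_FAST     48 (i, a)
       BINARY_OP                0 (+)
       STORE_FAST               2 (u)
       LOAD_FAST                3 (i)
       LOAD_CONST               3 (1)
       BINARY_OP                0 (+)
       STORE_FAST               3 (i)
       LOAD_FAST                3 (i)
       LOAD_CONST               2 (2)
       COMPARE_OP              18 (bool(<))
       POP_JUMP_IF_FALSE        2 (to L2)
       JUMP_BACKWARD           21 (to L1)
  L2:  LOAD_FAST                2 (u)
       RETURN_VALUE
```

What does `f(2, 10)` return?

3

LOAD_FAST_LOAD_FAST a,b → push 2,10. Stack: [2, 10]
BINARY_OP + → 2 + 10 = 12. Stack: [12]
LOAD_FAST_LOAD_FAST b,b → push 10,10. Stack: [12, 10, 10]
BINARY_OP * → 10 * 10 = 100. Stack: [12, 100]
BINARY_OP - → 12 - 100 = -88. Stack: [-88]
STORE_FAST u → u=-88. Stack: []
LOAD_CONST → push 0. Stack: [0]
STORE_FAST i → i=0. Stack: []
LOAD_FAST i → push 0. Stack: [0]
LOAD_CONST → push 2. Stack: [0, 2]
COMPARE_OP bool(<) → 0 vs 2 = True. Stack: [True]
POP_JUMP_IF_FALSE → pop True; no jump. Stack: []
LOAD_FAST_LOAD_FAST u,i → push -88,0. Stack: [-88, 0]
BINARY_OP | → -88 | 0 = -88. Stack: [-88]
STORE_FAST u → u=-88. Stack: []
LOAD_FAST_LOAD_FAST i,a → push 0,2. Stack: [0, 2]
BINARY_OP + → 0 + 2 = 2. Stack: [2]
STORE_FAST u → u=2. Stack: []
LOAD_FAST i → push 0. Stack: [0]
LOAD_CONST → push 1. Stack: [0, 1]
BINARY_OP + → 0 + 1 = 1. Stack: [1]
STORE_FAST i → i=1. Stack: []
LOAD_FAST i → push 1. Stack: [1]
LOAD_CONST → push 2. Stack: [1, 2]
COMPARE_OP bool(<) → 1 vs 2 = True. Stack: [True]
POP_JUMP_IF_FALSE → pop True; no jump. Stack: []
LOAD_FAST_LOAD_FAST u,i → push 2,1. Stack: [2, 1]
BINARY_OP | → 2 | 1 = 3. Stack: [3]
STORE_FAST u → u=3. Stack: []
LOAD_FAST_LOAD_FAST i,a → push 1,2. Stack: [1, 2]
BINARY_OP + → 1 + 2 = 3. Stack: [3]
STORE_FAST u → u=3. Stack: []
LOAD_FAST i → push 1. Stack: [1]
LOAD_CONST → push 1. Stack: [1, 1]
BINARY_OP + → 1 + 1 = 2. Stack: [2]
STORE_FAST i → i=2. Stack: []
LOAD_FAST i → push 2. Stack: [2]
LOAD_CONST → push 2. Stack: [2, 2]
COMPARE_OP bool(<) → 2 vs 2 = False. Stack: [False]
POP_JUMP_IF_FALSE → pop False; jump. Stack: []
LOAD_FAST u → push 3. Stack: [3]
RETURN_VALUE → return 3.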